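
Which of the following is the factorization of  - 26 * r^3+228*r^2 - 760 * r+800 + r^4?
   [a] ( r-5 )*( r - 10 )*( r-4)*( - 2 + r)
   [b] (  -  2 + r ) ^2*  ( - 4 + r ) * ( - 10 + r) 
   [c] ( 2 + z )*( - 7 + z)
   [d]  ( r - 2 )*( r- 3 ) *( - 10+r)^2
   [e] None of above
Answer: e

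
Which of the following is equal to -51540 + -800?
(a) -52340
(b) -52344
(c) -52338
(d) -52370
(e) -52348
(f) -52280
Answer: a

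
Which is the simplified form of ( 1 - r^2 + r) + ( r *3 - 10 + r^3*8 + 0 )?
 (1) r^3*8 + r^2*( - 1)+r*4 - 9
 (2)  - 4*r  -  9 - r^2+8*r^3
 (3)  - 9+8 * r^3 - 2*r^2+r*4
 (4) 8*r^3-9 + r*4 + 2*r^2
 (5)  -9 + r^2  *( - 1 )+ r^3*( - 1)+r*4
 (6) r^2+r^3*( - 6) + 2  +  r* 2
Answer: 1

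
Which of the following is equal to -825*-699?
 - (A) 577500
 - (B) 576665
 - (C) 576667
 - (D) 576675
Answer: D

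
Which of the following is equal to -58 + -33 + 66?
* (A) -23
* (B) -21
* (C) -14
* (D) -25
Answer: D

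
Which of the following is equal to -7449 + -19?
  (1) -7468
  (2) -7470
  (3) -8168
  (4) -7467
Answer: 1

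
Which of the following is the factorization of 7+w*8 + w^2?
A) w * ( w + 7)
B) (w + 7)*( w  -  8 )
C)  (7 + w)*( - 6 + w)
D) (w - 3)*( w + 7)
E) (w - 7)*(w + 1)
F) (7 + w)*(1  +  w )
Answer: F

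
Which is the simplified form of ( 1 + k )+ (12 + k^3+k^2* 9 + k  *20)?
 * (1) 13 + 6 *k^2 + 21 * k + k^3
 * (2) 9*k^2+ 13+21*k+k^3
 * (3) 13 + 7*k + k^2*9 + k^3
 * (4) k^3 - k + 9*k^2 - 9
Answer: 2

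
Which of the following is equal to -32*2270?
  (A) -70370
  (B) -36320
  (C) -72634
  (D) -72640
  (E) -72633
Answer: D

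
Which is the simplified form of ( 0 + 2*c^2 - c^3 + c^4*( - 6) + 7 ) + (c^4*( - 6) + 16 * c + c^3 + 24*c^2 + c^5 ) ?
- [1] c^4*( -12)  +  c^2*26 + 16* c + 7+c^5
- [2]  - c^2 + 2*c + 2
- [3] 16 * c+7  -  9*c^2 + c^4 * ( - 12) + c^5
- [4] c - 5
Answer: 1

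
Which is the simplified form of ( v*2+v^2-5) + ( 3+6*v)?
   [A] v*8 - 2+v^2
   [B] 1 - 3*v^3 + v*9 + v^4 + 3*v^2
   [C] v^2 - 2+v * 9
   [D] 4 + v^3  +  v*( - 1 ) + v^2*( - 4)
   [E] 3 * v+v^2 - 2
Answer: A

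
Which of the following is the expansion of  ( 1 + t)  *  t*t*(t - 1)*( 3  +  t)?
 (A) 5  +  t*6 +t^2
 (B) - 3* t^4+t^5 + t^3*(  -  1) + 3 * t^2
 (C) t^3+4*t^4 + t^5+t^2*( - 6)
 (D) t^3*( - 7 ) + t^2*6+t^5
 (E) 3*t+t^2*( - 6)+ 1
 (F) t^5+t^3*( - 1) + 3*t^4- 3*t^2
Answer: F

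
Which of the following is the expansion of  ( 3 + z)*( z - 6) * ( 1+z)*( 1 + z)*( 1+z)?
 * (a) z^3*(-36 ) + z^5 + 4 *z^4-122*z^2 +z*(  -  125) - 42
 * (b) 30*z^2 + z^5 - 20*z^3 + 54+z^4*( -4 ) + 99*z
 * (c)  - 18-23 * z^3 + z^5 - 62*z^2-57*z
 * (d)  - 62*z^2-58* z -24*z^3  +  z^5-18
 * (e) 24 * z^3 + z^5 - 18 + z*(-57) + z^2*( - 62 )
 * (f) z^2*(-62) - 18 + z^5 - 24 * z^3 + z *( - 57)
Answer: f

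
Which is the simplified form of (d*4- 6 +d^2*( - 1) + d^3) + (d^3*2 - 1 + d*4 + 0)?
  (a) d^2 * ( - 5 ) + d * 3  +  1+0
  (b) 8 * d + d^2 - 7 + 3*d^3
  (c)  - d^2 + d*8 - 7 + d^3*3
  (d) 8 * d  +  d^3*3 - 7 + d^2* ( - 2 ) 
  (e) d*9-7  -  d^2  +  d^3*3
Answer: c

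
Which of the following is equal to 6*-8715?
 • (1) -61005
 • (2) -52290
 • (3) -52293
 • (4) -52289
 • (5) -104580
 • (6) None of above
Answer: 2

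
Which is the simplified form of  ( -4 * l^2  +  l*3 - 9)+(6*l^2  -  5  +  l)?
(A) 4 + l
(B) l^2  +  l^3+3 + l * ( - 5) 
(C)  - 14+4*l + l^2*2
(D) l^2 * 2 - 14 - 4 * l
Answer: C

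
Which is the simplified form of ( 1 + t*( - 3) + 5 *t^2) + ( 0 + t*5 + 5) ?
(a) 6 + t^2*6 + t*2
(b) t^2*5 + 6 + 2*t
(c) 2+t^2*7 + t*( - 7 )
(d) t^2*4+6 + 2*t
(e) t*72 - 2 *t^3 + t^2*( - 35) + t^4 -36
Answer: b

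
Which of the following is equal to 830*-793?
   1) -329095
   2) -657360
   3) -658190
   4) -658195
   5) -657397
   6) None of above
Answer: 3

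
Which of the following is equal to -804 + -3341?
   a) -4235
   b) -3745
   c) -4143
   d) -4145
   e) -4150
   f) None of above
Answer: d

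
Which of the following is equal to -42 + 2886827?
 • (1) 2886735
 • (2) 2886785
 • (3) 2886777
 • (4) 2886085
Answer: 2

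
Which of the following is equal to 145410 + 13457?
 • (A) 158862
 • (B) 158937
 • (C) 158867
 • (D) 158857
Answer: C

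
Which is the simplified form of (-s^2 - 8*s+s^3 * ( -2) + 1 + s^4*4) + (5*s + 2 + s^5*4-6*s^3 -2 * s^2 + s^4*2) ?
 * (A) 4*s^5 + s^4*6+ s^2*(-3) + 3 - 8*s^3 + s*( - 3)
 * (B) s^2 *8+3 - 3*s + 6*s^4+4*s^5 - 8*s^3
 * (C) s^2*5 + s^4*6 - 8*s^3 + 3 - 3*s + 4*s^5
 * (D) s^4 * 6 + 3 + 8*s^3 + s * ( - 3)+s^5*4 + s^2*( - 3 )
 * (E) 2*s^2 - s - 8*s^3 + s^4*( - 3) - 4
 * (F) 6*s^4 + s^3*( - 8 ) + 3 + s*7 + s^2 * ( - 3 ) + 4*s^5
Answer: A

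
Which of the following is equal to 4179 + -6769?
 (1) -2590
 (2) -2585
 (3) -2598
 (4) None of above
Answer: 1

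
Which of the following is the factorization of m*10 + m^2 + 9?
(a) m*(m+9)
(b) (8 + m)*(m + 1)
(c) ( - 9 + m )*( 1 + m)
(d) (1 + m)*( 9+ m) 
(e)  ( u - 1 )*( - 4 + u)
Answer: d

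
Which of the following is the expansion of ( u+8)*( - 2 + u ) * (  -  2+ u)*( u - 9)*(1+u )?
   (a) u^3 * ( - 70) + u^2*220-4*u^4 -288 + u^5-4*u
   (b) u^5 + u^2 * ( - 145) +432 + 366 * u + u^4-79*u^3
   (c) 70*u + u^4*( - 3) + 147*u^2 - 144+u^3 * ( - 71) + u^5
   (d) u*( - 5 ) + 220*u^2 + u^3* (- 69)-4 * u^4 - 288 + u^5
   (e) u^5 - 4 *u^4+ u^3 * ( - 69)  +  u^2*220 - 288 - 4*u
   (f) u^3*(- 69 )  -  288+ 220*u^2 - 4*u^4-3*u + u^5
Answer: e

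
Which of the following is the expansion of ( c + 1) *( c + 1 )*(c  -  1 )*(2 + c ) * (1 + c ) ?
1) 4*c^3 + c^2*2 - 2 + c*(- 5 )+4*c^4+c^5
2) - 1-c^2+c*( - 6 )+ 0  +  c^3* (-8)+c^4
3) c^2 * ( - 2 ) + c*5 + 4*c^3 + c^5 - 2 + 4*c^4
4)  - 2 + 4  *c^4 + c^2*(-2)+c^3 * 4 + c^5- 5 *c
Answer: 4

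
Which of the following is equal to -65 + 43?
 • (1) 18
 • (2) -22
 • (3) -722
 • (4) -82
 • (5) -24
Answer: 2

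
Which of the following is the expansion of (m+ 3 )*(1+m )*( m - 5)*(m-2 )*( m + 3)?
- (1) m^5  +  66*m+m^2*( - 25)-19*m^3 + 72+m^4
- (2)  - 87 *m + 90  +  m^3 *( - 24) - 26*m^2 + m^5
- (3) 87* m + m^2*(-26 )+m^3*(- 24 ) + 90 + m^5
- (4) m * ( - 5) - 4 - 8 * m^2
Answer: 3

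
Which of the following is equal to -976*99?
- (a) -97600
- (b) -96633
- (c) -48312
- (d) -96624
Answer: d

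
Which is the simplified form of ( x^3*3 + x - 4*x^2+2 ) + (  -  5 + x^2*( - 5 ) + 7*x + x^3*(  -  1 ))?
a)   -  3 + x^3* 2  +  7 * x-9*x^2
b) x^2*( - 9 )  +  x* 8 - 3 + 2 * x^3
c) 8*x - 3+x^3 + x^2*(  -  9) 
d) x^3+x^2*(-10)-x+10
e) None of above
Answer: b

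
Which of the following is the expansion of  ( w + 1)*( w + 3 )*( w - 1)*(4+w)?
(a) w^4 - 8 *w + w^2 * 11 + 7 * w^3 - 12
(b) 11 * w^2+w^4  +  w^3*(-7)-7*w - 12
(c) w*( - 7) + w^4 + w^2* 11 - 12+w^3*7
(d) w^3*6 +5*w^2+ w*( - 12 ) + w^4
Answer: c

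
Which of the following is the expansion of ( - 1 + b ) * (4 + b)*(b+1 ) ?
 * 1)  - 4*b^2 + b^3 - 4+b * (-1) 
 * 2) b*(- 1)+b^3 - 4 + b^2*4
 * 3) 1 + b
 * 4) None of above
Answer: 2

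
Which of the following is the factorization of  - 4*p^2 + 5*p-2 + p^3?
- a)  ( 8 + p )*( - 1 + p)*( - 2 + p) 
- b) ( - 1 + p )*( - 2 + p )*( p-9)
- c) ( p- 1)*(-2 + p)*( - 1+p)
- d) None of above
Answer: c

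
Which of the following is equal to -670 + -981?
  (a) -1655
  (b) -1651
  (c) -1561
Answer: b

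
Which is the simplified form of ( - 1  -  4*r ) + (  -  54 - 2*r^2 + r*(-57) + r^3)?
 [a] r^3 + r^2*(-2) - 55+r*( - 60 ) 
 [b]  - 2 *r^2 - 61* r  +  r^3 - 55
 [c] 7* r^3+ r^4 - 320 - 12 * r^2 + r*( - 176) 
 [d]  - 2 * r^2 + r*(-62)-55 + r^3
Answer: b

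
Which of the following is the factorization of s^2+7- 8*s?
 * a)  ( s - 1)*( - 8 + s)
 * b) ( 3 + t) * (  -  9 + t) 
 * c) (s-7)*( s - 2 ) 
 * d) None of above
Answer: d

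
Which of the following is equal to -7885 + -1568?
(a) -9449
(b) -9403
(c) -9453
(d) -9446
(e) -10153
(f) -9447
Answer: c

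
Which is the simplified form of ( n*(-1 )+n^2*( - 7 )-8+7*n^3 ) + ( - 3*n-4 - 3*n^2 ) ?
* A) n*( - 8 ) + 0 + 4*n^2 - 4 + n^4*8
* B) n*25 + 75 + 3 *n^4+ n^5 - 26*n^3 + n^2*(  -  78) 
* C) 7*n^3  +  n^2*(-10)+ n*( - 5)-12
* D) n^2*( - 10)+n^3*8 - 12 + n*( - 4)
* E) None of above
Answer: E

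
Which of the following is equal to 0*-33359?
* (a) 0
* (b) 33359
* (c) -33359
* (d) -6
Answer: a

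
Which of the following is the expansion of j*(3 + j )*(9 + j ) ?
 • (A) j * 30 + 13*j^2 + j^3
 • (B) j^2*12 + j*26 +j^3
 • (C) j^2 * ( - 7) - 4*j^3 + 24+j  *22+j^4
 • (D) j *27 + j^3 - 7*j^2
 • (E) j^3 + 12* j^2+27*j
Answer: E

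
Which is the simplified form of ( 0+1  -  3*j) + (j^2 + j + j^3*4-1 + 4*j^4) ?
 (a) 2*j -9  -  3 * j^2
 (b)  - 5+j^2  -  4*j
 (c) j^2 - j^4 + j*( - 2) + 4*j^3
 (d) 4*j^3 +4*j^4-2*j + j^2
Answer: d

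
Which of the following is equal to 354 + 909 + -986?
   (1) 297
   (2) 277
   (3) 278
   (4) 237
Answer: 2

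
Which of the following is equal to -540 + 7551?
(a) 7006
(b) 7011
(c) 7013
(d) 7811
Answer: b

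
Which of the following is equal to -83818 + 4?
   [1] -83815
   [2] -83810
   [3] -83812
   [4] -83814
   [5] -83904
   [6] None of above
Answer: 4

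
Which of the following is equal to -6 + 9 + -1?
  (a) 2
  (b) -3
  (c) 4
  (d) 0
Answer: a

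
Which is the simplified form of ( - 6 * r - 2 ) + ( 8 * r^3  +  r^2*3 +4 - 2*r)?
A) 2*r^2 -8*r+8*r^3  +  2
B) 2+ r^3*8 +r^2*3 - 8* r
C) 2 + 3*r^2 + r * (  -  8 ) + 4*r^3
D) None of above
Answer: B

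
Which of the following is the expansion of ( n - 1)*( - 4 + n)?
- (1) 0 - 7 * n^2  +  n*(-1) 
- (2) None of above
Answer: 2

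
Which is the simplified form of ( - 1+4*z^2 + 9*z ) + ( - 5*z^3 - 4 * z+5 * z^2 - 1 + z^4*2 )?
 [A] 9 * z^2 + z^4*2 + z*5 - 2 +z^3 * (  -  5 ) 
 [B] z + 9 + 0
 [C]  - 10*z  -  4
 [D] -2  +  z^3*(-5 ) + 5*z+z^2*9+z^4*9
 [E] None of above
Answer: A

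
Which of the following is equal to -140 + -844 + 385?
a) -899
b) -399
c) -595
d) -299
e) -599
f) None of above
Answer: e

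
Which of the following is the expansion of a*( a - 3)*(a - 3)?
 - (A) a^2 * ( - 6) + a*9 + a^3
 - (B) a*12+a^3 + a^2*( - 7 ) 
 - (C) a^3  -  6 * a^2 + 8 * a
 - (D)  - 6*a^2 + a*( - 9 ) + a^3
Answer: A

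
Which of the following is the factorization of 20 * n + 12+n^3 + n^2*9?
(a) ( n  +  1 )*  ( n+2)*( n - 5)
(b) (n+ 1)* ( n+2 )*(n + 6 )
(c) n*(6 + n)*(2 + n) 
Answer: b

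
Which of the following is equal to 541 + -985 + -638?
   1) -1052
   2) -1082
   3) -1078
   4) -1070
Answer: 2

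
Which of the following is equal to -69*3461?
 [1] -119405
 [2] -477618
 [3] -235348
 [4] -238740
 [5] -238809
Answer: 5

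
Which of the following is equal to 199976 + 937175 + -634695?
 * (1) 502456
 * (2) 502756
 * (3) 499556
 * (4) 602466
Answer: 1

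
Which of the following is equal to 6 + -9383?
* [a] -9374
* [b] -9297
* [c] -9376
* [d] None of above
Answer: d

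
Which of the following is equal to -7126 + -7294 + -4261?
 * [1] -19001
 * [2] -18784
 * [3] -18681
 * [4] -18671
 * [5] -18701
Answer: 3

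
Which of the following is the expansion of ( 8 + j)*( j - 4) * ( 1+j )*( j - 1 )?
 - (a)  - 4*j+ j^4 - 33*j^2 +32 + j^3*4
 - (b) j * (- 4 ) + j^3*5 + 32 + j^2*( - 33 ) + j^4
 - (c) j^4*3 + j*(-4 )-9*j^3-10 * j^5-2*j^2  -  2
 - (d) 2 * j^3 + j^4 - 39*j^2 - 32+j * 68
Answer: a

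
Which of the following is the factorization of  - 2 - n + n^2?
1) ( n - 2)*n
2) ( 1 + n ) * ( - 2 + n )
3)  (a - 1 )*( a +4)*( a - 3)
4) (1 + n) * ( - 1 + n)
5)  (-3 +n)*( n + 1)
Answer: 2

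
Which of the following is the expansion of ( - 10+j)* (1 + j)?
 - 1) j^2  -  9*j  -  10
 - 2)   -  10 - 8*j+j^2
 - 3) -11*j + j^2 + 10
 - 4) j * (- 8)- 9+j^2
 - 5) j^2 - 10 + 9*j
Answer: 1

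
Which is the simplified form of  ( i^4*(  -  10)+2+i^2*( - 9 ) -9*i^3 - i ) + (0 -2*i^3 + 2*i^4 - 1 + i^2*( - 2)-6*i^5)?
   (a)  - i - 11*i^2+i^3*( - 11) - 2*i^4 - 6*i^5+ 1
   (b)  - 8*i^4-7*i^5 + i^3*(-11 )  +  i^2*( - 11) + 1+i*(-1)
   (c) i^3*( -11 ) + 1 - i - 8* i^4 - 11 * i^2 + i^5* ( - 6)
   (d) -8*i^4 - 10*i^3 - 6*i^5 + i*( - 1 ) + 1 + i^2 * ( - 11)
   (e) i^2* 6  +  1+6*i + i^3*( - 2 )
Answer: c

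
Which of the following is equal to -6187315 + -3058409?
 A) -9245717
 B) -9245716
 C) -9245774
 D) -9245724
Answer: D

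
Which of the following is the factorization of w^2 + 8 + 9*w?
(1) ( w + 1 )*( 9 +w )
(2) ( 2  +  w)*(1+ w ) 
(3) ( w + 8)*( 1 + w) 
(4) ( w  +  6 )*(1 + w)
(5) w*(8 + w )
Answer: 3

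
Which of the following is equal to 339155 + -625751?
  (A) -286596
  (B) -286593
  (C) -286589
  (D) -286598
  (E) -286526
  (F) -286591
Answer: A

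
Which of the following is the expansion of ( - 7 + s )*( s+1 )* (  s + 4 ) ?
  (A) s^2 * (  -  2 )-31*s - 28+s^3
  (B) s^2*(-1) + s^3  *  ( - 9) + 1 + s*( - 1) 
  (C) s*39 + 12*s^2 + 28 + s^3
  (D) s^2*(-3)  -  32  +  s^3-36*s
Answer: A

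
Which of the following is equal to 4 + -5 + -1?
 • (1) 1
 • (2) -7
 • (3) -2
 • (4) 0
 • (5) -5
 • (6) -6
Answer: 3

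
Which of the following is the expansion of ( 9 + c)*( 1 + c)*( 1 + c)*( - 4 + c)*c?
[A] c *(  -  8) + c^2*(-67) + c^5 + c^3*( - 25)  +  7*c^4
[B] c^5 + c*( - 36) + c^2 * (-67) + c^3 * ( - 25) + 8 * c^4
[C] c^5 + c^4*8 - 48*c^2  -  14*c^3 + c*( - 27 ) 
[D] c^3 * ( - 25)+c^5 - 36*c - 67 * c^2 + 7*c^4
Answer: D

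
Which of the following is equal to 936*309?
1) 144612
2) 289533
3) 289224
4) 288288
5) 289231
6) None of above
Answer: 3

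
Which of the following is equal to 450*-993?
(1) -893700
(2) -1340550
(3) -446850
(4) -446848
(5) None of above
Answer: 3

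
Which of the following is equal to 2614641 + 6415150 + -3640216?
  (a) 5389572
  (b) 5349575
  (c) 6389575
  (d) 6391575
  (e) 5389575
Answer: e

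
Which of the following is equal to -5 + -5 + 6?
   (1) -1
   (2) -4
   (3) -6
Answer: 2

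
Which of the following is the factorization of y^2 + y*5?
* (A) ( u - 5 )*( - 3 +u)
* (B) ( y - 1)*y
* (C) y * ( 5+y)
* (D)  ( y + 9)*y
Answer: C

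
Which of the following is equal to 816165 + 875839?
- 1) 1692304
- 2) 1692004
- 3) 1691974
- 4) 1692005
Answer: 2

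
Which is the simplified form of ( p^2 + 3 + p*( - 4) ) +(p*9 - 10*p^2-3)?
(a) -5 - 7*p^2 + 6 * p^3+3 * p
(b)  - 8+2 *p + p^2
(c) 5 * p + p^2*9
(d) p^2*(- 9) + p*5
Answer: d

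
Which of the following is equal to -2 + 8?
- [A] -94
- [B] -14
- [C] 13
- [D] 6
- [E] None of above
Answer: D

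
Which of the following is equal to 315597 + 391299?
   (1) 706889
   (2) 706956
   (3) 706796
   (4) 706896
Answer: 4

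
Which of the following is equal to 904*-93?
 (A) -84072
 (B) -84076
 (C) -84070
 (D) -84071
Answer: A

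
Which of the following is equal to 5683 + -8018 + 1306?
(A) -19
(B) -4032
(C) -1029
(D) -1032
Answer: C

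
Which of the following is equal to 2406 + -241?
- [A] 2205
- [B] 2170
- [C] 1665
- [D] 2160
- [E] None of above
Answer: E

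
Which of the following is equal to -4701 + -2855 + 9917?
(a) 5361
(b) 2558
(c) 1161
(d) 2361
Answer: d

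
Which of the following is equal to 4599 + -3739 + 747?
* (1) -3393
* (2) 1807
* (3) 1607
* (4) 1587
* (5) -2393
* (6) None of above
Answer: 3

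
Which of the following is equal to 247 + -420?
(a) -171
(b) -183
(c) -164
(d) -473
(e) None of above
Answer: e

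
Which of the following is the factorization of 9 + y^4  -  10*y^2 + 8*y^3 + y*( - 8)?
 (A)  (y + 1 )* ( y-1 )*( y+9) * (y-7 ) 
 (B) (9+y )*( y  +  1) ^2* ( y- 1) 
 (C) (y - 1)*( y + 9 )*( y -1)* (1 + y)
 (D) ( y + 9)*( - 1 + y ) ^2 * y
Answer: C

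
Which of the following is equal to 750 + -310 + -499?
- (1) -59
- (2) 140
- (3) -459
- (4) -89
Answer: 1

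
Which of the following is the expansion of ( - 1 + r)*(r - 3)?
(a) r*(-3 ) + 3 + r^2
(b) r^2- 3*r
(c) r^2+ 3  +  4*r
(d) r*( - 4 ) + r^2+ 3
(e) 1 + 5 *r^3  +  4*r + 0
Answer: d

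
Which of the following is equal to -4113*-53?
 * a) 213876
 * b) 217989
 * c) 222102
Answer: b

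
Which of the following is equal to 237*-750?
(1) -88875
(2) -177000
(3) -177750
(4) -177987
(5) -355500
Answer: 3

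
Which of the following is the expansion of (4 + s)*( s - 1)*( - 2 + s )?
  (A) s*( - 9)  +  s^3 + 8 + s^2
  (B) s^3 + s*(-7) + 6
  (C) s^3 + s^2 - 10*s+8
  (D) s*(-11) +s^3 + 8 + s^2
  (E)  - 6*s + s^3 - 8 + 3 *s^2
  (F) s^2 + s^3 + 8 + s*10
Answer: C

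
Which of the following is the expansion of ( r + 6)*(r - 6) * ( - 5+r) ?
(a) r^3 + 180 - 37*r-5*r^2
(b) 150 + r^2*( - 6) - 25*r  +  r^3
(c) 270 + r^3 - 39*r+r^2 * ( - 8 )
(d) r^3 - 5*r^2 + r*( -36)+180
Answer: d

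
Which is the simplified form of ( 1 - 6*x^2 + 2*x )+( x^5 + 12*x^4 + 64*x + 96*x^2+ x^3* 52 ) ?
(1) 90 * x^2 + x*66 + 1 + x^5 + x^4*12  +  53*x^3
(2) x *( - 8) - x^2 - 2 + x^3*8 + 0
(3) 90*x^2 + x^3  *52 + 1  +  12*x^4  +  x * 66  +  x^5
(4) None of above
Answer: 3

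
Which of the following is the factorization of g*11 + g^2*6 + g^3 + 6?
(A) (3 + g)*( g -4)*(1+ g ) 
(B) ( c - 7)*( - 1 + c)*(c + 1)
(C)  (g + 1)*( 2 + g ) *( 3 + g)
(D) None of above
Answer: C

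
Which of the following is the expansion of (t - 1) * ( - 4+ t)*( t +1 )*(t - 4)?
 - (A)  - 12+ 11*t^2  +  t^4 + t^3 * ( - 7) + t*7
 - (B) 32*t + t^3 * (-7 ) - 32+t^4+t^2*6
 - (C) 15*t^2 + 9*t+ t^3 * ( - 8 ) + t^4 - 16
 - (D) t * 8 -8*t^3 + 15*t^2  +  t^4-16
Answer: D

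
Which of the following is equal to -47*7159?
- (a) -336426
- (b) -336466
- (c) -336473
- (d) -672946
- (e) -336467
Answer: c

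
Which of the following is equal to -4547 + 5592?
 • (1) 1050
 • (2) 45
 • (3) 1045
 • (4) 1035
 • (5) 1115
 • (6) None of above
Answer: 3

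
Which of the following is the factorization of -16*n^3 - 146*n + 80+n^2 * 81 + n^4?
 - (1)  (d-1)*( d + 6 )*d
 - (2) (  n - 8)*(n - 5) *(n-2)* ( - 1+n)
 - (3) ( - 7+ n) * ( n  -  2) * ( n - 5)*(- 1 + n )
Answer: 2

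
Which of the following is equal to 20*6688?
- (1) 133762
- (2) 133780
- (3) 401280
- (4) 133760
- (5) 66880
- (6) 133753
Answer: 4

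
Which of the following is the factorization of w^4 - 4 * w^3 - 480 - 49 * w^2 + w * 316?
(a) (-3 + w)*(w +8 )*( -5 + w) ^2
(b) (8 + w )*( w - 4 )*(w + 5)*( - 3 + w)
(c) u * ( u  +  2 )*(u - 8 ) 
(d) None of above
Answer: d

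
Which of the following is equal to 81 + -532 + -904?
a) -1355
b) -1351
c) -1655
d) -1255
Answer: a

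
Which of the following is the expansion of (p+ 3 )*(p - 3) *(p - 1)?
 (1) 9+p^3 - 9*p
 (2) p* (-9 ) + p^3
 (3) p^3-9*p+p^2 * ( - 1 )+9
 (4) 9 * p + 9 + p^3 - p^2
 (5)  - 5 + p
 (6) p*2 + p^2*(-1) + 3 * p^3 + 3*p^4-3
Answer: 3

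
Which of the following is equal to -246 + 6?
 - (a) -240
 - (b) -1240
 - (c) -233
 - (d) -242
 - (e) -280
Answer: a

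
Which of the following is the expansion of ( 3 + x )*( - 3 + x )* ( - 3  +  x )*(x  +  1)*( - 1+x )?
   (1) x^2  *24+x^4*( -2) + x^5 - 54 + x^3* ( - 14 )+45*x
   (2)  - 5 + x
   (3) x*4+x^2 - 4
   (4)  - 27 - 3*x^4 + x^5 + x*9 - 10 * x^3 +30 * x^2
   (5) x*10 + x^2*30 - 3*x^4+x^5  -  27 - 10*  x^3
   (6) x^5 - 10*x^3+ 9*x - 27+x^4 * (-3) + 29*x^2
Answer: 4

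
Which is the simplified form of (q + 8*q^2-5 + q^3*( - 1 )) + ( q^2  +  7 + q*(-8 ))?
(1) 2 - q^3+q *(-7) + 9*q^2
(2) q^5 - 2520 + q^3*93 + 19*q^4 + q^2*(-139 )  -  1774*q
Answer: 1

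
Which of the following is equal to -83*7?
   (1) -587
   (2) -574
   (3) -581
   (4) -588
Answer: 3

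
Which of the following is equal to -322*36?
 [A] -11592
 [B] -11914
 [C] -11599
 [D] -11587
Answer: A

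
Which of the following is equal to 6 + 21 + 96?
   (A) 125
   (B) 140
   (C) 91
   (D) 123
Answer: D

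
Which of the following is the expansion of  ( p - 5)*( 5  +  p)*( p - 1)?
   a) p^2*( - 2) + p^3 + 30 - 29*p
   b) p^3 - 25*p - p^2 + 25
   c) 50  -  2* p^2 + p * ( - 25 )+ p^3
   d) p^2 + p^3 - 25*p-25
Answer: b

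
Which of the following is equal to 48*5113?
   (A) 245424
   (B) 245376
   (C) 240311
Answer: A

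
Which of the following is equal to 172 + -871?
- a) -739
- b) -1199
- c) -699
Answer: c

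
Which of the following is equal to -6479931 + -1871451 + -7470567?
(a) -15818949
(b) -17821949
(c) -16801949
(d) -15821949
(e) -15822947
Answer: d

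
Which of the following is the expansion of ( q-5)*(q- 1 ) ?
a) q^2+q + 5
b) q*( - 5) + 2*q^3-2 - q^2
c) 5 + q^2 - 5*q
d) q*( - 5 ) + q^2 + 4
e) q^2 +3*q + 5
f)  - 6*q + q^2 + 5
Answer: f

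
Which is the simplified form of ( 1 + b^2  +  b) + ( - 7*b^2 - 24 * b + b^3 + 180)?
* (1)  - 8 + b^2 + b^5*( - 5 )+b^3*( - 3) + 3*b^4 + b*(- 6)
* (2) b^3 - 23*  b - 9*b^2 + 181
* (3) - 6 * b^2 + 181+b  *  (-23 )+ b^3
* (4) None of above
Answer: 3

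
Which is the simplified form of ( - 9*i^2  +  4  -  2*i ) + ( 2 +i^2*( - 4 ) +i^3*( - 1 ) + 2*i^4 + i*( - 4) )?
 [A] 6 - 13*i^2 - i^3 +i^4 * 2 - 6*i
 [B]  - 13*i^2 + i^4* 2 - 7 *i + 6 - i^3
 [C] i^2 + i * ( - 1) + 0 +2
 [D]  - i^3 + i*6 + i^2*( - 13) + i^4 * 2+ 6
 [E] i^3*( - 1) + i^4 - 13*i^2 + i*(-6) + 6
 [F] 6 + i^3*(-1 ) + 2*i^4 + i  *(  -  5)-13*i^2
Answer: A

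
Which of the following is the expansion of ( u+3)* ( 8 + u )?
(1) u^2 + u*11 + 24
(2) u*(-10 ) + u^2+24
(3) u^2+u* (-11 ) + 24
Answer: 1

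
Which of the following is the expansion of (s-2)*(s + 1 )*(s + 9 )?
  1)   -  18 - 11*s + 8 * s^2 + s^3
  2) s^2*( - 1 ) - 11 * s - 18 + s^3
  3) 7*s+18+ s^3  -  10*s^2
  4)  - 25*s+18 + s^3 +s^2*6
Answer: 1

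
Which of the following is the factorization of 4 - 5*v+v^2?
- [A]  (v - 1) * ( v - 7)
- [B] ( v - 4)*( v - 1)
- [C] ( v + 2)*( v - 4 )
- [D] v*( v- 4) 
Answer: B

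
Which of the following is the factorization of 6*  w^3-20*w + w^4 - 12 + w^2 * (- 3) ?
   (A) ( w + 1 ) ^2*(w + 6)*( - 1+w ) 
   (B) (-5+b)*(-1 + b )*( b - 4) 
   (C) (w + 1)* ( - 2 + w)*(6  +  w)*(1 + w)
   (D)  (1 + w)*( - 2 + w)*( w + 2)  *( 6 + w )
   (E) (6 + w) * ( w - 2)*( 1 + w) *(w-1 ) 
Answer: C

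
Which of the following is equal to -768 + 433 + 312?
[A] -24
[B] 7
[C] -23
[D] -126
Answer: C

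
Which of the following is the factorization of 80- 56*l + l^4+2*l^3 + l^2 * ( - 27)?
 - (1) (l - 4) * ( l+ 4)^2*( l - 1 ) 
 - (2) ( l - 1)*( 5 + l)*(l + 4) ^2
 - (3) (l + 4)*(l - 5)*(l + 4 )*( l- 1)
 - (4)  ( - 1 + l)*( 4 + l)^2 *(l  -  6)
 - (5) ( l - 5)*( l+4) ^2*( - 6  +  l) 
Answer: 3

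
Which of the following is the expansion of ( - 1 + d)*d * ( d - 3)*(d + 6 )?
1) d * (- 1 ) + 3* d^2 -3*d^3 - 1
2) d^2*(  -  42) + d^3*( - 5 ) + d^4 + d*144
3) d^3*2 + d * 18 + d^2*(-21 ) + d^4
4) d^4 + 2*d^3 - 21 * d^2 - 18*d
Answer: 3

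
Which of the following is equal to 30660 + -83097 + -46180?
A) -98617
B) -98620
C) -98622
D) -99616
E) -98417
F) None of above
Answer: A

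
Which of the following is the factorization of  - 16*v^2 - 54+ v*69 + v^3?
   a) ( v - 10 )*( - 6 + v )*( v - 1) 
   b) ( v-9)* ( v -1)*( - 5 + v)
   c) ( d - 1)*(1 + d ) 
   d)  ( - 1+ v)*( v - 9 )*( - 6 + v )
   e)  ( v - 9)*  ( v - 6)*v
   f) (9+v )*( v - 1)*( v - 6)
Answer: d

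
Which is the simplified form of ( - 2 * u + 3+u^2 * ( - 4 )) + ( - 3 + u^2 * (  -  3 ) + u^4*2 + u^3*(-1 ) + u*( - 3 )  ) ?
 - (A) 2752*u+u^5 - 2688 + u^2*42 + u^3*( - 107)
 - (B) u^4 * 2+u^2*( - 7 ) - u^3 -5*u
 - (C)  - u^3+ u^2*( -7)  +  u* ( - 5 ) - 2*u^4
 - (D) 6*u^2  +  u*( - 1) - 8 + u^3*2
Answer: B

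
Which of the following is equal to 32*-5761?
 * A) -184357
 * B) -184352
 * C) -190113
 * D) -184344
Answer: B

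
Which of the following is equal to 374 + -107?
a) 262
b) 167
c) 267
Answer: c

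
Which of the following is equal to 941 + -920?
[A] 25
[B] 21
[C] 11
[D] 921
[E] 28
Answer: B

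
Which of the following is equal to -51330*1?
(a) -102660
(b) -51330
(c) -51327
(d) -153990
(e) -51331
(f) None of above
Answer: b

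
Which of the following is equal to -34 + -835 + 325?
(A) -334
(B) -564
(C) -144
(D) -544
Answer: D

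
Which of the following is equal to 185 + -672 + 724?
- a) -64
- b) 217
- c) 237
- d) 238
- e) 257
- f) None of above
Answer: c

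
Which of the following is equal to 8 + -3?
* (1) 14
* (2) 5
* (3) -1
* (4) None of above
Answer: 2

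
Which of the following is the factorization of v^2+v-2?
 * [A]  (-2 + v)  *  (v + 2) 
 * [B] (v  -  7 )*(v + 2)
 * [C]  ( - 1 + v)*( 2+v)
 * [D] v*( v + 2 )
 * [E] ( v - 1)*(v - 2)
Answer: C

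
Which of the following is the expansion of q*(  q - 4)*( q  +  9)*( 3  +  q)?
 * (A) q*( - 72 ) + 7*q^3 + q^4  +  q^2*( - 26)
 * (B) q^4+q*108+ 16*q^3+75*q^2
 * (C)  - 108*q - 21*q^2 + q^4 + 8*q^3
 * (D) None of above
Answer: C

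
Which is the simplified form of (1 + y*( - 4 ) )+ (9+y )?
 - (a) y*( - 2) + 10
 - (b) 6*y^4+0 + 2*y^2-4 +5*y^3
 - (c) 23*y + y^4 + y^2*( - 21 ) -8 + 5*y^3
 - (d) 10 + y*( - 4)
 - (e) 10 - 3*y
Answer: e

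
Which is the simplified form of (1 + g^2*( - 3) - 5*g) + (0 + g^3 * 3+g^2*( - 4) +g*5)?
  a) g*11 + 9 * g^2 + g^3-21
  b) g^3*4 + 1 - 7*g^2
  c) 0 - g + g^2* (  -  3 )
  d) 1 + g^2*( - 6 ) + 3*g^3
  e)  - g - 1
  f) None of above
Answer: f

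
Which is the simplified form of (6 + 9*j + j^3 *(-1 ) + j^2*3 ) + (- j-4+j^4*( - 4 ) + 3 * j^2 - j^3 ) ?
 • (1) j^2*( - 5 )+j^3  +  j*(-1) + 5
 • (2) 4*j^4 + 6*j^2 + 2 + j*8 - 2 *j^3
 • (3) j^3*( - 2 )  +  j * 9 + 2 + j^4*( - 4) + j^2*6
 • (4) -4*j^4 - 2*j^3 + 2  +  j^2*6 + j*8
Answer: 4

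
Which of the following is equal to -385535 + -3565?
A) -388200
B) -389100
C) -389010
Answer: B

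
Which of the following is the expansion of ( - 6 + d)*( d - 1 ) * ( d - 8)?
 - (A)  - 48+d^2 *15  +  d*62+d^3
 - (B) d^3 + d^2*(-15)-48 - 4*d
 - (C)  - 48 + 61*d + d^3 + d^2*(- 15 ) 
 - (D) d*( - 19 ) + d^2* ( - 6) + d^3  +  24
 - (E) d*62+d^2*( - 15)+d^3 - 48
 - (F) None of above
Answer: E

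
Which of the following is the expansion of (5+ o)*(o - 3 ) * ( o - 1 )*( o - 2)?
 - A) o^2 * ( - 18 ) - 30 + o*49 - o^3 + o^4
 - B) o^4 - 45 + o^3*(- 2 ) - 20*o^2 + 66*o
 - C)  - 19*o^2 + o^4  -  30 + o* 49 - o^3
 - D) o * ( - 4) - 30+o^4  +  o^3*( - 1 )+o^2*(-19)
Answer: C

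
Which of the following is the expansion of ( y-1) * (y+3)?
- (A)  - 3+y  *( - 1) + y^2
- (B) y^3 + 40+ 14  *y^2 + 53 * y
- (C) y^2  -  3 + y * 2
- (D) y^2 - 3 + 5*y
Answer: C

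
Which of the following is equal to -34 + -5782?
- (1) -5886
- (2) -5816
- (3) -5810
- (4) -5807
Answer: 2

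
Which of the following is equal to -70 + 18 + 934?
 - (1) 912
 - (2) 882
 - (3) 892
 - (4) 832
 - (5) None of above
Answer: 2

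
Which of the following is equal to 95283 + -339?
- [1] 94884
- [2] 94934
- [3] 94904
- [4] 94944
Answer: 4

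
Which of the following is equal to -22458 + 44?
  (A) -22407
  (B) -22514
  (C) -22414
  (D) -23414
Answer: C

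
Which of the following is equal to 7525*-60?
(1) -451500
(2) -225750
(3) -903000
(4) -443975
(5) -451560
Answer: 1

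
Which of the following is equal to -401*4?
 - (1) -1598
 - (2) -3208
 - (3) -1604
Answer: 3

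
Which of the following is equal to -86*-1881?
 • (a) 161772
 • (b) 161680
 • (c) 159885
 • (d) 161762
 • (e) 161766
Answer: e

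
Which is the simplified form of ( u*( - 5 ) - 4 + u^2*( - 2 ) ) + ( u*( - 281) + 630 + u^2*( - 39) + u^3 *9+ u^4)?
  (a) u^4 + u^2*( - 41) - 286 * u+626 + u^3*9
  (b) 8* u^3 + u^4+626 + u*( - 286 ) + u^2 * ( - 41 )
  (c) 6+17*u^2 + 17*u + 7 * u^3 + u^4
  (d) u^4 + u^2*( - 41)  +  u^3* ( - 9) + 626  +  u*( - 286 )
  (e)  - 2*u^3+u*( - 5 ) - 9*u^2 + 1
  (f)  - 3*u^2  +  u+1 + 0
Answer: a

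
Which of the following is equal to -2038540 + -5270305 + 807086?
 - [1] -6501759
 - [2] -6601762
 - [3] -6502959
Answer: 1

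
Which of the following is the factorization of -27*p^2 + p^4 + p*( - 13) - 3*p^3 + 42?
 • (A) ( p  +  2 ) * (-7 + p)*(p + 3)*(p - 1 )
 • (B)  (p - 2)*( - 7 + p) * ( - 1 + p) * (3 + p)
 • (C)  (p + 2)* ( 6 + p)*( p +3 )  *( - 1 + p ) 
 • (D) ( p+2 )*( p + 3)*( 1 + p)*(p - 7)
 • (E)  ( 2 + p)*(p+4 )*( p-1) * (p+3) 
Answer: A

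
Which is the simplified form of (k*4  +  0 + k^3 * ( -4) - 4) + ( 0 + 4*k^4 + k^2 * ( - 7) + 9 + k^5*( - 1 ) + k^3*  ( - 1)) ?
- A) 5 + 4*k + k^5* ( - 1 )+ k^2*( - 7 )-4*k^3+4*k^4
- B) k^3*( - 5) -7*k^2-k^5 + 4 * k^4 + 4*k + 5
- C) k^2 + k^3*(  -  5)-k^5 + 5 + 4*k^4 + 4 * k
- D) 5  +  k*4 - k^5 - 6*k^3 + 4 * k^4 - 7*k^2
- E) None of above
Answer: B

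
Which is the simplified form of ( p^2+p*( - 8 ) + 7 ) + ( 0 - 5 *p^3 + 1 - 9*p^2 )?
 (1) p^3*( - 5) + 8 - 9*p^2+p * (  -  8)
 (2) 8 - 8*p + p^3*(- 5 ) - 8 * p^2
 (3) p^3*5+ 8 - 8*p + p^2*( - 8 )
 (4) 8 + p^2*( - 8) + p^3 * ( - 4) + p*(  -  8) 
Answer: 2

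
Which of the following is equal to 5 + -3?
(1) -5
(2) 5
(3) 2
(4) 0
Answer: 3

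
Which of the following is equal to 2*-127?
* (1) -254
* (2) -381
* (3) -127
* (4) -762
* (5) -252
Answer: 1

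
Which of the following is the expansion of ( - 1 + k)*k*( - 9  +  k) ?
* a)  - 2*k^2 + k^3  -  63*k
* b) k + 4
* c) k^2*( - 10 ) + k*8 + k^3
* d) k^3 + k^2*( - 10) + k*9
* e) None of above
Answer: d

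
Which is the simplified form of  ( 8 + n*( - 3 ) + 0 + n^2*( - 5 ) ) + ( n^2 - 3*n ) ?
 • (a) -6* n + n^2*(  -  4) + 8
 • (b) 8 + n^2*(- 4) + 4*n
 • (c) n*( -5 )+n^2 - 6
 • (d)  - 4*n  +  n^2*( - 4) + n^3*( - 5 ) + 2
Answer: a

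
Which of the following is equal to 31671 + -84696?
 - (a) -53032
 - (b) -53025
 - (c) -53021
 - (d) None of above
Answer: b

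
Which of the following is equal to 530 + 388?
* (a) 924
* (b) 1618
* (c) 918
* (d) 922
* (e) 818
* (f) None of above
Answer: c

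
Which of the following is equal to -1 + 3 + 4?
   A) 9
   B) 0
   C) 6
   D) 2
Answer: C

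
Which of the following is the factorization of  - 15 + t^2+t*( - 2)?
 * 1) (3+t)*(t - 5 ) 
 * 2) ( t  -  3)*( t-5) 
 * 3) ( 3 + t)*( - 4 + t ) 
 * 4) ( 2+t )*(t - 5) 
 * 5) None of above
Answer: 1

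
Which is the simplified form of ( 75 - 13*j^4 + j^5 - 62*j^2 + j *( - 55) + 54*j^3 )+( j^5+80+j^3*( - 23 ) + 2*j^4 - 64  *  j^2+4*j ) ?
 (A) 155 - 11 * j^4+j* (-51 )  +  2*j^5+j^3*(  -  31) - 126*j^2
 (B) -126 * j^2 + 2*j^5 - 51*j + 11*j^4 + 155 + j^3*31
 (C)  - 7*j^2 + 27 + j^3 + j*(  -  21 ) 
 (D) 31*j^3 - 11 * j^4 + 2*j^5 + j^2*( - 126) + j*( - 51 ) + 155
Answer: D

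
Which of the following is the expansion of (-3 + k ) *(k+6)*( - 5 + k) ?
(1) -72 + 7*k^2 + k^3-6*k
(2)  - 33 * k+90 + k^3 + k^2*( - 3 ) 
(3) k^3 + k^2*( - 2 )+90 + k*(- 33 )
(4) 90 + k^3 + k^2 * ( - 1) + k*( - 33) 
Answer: 3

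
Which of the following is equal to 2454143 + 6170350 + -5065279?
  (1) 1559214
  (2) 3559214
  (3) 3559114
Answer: 2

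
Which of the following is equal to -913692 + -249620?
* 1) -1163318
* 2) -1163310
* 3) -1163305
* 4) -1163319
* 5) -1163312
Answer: 5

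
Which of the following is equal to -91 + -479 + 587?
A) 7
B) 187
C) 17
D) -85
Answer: C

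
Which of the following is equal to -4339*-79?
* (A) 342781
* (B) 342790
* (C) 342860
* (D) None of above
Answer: A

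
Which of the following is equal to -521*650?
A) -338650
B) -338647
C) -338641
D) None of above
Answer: A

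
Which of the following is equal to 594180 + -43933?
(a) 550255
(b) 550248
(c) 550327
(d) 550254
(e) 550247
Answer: e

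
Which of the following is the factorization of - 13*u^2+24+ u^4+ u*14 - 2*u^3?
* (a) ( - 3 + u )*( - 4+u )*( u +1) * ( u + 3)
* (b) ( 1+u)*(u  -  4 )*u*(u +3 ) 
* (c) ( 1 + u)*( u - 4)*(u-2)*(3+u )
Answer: c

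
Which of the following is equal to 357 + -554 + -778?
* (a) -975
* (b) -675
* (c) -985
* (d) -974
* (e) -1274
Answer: a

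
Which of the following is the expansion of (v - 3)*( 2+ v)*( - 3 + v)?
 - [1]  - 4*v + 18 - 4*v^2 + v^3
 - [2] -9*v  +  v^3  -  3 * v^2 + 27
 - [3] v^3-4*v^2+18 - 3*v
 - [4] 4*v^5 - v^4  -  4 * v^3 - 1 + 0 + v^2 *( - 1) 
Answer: 3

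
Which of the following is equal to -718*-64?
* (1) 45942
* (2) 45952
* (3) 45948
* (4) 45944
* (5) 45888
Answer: 2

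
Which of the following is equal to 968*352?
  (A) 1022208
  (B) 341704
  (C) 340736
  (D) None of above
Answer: C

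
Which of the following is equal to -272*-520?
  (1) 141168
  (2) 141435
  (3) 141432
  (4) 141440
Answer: 4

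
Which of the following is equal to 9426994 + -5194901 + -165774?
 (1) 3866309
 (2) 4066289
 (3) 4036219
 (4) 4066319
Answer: 4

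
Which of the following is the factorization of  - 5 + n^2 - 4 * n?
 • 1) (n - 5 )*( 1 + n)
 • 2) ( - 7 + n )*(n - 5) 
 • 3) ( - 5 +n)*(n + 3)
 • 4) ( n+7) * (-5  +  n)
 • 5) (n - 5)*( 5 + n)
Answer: 1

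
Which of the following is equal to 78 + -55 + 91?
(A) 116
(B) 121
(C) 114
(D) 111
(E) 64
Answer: C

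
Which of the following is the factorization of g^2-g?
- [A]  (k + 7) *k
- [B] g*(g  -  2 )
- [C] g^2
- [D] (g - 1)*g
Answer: D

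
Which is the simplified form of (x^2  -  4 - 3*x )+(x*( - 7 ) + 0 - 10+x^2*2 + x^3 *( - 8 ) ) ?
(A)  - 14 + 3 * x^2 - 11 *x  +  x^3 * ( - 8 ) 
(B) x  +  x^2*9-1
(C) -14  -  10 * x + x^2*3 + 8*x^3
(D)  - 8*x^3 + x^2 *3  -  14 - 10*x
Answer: D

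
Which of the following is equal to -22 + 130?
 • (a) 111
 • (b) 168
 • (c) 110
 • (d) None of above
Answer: d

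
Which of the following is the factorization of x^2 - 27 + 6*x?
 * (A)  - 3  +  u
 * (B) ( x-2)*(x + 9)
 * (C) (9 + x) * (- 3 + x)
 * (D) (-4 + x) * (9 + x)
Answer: C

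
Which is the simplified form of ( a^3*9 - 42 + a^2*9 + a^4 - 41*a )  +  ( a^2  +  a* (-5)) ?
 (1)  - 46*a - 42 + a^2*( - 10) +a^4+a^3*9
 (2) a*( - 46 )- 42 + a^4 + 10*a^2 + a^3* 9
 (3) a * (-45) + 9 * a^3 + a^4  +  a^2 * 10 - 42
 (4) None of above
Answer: 2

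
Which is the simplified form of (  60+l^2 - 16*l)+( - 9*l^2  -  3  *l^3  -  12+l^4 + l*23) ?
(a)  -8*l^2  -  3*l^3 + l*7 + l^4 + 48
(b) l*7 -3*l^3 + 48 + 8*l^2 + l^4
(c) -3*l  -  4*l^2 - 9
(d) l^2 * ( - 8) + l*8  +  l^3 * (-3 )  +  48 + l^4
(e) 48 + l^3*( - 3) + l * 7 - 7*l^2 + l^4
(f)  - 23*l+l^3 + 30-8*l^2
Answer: a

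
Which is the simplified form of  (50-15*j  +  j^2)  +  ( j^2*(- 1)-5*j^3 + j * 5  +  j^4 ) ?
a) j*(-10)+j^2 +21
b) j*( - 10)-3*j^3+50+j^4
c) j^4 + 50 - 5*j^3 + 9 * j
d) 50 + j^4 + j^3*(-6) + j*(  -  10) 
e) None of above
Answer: e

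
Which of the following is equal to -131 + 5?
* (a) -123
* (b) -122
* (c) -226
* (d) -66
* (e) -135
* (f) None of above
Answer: f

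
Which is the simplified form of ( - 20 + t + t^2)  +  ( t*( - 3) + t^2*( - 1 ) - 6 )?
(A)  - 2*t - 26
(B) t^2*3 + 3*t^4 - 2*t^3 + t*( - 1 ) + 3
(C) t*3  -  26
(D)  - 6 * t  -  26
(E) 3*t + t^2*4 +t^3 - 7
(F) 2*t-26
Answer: A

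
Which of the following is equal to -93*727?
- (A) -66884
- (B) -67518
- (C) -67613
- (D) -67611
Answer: D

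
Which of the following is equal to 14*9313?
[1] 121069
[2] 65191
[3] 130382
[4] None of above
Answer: 3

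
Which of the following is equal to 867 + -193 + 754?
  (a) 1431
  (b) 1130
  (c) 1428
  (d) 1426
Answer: c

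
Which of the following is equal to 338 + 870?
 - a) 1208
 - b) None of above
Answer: a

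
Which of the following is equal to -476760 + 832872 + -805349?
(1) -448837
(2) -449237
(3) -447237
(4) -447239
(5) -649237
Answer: 2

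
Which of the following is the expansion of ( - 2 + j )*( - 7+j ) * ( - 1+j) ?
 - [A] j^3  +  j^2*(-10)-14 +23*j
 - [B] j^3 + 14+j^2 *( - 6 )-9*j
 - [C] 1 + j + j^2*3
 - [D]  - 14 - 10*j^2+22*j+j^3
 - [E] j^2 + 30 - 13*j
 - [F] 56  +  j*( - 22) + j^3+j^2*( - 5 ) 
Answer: A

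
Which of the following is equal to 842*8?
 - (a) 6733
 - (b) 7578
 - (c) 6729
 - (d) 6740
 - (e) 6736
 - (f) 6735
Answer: e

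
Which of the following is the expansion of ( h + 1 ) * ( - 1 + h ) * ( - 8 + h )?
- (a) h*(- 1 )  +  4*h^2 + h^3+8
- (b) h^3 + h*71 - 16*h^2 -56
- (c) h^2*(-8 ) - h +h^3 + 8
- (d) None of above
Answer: c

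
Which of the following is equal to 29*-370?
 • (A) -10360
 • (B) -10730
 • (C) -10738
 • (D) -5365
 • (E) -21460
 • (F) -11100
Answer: B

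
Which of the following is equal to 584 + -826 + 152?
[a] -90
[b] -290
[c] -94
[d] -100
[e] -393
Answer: a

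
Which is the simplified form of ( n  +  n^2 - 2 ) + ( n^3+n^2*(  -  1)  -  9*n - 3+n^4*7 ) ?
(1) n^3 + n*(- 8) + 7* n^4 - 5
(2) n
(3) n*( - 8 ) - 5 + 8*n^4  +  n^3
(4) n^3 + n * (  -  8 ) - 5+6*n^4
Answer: 1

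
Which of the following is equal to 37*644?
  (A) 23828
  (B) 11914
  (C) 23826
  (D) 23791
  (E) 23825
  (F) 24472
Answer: A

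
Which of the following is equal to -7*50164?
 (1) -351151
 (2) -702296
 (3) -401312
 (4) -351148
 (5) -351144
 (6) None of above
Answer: 4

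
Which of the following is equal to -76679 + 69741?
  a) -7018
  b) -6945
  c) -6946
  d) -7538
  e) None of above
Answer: e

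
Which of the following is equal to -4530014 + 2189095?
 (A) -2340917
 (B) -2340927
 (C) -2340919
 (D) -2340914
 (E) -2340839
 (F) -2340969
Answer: C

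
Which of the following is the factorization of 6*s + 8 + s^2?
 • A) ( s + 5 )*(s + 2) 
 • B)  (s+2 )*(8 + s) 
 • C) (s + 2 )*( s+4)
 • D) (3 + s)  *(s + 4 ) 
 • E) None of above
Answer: C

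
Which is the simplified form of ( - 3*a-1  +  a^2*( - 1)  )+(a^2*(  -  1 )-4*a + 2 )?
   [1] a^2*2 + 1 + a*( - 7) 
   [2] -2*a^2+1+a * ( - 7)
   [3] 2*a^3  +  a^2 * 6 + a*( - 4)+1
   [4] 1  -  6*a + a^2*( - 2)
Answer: 2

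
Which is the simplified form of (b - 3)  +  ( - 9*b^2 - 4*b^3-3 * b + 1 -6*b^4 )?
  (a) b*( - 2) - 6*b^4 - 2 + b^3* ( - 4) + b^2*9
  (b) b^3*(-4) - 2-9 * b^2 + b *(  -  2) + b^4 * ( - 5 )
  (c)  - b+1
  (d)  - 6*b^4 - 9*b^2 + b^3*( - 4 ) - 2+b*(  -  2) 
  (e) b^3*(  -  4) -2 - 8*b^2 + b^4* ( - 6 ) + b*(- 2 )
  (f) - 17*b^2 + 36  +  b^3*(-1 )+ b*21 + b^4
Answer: d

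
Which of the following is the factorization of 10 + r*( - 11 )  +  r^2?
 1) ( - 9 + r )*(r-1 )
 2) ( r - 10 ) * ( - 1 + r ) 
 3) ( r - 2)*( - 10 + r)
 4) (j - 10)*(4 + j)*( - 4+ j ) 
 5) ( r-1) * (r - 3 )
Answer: 2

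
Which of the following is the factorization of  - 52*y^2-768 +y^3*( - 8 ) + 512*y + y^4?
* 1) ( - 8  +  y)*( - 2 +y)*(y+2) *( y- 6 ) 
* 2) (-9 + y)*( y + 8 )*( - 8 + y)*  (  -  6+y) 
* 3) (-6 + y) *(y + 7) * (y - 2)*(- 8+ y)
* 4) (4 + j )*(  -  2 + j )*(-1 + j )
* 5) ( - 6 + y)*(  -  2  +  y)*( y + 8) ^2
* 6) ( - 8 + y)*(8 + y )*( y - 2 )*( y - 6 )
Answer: 6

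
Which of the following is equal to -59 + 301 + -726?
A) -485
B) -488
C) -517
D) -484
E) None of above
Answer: D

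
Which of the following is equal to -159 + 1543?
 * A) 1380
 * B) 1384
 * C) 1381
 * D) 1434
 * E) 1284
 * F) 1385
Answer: B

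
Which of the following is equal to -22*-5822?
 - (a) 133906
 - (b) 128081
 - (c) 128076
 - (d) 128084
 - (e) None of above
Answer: d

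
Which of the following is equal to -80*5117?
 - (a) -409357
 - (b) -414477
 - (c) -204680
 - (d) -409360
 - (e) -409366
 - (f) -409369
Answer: d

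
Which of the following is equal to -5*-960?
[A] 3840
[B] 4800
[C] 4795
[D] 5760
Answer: B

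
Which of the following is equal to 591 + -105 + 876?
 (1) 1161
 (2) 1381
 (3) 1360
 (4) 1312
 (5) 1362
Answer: 5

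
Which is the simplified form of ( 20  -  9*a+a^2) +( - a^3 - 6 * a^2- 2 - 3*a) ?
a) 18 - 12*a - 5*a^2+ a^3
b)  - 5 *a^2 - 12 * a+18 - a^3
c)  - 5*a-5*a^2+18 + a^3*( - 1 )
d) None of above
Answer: b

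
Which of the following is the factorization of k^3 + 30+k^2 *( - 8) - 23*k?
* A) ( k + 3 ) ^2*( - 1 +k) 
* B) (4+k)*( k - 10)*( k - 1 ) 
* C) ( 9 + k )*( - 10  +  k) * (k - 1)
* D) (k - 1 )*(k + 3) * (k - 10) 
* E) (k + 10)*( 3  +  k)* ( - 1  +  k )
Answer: D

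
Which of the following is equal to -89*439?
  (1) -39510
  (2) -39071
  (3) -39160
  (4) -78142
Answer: 2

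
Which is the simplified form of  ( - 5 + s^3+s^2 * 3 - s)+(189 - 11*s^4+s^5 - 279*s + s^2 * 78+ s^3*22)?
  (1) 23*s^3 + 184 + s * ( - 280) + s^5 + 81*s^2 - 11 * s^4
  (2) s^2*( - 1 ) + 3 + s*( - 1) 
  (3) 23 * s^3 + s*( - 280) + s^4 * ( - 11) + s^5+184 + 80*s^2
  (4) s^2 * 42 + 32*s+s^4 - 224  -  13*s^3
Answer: 1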